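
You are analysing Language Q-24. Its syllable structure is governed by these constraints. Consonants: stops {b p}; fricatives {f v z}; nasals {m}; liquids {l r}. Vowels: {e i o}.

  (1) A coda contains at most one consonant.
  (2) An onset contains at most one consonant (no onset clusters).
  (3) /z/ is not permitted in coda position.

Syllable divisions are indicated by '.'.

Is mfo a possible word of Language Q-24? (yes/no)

no

mfo — violates constraint 2: syllable 1 onset /mf/ has 2 consonants (> 1) → illicit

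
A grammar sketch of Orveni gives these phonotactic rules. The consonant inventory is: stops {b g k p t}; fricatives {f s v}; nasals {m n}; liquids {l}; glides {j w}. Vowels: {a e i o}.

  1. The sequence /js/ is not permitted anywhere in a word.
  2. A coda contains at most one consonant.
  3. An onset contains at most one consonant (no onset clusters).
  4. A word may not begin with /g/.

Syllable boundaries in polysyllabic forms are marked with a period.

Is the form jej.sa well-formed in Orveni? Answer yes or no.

no

jej.sa — violates constraint 1: contains banned sequence /js/ → ill-formed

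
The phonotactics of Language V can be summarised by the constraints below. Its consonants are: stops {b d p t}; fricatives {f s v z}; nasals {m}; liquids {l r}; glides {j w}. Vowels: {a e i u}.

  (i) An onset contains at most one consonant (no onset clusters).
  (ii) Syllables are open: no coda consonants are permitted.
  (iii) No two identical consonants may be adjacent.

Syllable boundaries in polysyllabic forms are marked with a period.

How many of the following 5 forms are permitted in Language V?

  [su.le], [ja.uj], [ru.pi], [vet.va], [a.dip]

2

[su.le] — σ1 onset /s/, coda /∅/ ok; σ2 onset /l/, coda /∅/ ok → permitted
[ja.uj] — violates constraint (ii): syllable 2 coda /j/ has 1 consonant (> 0) → not permitted
[ru.pi] — σ1 onset /r/, coda /∅/ ok; σ2 onset /p/, coda /∅/ ok → permitted
[vet.va] — violates constraint (ii): syllable 1 coda /t/ has 1 consonant (> 0) → not permitted
[a.dip] — violates constraint (ii): syllable 2 coda /p/ has 1 consonant (> 0) → not permitted
Permitted: [su.le], [ru.pi] → 2.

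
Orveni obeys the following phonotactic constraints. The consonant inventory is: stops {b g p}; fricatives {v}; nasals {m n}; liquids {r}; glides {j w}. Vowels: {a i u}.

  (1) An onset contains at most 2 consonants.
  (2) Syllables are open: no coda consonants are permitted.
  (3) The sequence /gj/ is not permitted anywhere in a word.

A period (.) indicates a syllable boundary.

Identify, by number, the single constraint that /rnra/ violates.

1

/rnra/: syllable 1 onset /rnr/ has 3 consonants (> 2).
This is a violation of constraint 1: "An onset contains at most 2 consonants."
The remaining constraints (2, 3) are satisfied.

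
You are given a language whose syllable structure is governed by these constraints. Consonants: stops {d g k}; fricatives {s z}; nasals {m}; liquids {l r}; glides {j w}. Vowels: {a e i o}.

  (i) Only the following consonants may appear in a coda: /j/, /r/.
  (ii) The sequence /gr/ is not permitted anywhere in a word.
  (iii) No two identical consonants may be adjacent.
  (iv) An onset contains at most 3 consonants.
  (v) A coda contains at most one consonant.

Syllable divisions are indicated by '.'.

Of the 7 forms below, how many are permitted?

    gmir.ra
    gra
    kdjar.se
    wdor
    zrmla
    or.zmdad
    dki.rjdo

3

gmir.ra — violates constraint (iii): adjacent identical consonants /rr/ → not permitted
gra — violates constraint (ii): contains banned sequence /gr/ → not permitted
kdjar.se — σ1 onset /kdj/ (3C), coda /r/ ok; σ2 onset /s/, coda /∅/ ok → permitted
wdor — σ1 onset /wd/ (2C), coda /r/ ok → permitted
zrmla — violates constraint (iv): syllable 1 onset /zrml/ has 4 consonants (> 3) → not permitted
or.zmdad — violates constraint (i): syllable 2 coda contains /d/, which is not a licensed coda consonant → not permitted
dki.rjdo — σ1 onset /dk/ (2C), coda /∅/ ok; σ2 onset /rjd/ (3C), coda /∅/ ok → permitted
Permitted: kdjar.se, wdor, dki.rjdo → 3.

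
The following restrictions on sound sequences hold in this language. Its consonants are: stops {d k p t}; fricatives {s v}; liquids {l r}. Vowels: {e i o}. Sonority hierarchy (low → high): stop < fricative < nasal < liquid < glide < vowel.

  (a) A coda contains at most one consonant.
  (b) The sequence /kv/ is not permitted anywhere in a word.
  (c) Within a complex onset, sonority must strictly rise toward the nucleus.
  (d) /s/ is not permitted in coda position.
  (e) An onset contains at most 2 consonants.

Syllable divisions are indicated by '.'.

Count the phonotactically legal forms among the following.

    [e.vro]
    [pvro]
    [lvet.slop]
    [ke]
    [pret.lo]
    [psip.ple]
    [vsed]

[e.vro] — σ1 onset /∅/, coda /∅/ ok; σ2 onset /vr/ (2→4 rises), coda /∅/ ok → phonotactically legal
[pvro] — violates constraint (e): syllable 1 onset /pvr/ has 3 consonants (> 2) → phonotactically illegal
[lvet.slop] — violates constraint (c): syllable 1 onset /lv/: /l/ (liquid, 4) → /v/ (fricative, 2) does not rise → phonotactically illegal
[ke] — σ1 onset /k/, coda /∅/ ok → phonotactically legal
[pret.lo] — σ1 onset /pr/ (1→4 rises), coda /t/ ok; σ2 onset /l/, coda /∅/ ok → phonotactically legal
[psip.ple] — σ1 onset /ps/ (1→2 rises), coda /p/ ok; σ2 onset /pl/ (1→4 rises), coda /∅/ ok → phonotactically legal
[vsed] — violates constraint (c): syllable 1 onset /vs/: /v/ (fricative, 2) → /s/ (fricative, 2) does not rise → phonotactically illegal
Phonotactically legal: [e.vro], [ke], [pret.lo], [psip.ple] → 4.

4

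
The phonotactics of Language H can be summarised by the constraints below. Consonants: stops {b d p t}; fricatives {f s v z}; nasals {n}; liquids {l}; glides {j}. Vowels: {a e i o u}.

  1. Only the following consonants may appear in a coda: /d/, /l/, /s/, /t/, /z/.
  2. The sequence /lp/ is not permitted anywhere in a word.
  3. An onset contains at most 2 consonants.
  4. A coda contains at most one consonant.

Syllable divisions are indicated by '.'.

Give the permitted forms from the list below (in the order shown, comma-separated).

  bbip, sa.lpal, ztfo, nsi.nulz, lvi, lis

bbip — violates constraint 1: syllable 1 coda contains /p/, which is not a licensed coda consonant → not permitted
sa.lpal — violates constraint 2: contains banned sequence /lp/ → not permitted
ztfo — violates constraint 3: syllable 1 onset /ztf/ has 3 consonants (> 2) → not permitted
nsi.nulz — violates constraint 4: syllable 2 coda /lz/ has 2 consonants (> 1) → not permitted
lvi — σ1 onset /lv/ (2C), coda /∅/ ok → permitted
lis — σ1 onset /l/, coda /s/ ok → permitted

lvi, lis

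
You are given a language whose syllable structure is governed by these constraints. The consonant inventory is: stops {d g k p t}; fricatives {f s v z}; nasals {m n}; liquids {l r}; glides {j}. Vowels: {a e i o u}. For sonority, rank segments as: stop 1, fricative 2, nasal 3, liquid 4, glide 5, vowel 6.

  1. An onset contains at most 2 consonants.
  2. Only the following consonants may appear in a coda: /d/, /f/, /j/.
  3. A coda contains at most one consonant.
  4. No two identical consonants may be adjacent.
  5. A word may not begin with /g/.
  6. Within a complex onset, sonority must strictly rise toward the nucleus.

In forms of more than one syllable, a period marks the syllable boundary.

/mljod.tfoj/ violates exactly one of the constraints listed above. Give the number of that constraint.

1

/mljod.tfoj/: syllable 1 onset /mlj/ has 3 consonants (> 2).
This is a violation of constraint 1: "An onset contains at most 2 consonants."
The remaining constraints (2, 3, 4, 5, 6) are satisfied.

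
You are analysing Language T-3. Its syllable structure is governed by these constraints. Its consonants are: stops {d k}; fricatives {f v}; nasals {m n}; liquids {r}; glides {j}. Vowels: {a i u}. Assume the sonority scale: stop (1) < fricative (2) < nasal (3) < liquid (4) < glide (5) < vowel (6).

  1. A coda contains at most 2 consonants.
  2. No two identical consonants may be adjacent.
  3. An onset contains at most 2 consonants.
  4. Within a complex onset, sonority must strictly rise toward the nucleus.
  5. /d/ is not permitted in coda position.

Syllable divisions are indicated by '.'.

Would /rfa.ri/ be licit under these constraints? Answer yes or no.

/rfa.ri/ — violates constraint 4: syllable 1 onset /rf/: /r/ (liquid, 4) → /f/ (fricative, 2) does not rise → illicit

no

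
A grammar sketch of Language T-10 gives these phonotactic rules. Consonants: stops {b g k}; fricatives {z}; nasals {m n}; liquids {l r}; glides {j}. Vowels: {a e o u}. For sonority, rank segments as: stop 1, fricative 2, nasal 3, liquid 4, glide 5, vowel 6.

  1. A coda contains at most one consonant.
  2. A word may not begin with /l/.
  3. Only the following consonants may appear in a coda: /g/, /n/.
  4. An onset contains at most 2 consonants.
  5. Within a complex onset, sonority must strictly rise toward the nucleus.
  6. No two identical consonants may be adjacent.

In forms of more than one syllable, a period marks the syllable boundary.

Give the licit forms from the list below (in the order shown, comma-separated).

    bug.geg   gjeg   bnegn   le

gjeg

bug.geg — violates constraint 6: adjacent identical consonants /gg/ → illicit
gjeg — σ1 onset /gj/ (1→5 rises), coda /g/ ok → licit
bnegn — violates constraint 1: syllable 1 coda /gn/ has 2 consonants (> 1) → illicit
le — violates constraint 2: word begins with /l/ → illicit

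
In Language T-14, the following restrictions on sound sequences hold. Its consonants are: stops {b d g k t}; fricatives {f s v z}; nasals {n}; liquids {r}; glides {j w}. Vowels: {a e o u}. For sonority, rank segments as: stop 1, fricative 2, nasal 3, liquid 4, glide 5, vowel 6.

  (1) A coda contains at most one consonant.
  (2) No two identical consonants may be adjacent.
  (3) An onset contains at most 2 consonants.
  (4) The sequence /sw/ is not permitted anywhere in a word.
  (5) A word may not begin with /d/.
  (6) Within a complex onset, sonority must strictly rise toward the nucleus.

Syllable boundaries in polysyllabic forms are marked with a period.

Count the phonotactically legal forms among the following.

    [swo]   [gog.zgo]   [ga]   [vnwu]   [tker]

1

[swo] — violates constraint 4: contains banned sequence /sw/ → phonotactically illegal
[gog.zgo] — violates constraint 6: syllable 2 onset /zg/: /z/ (fricative, 2) → /g/ (stop, 1) does not rise → phonotactically illegal
[ga] — σ1 onset /g/, coda /∅/ ok → phonotactically legal
[vnwu] — violates constraint 3: syllable 1 onset /vnw/ has 3 consonants (> 2) → phonotactically illegal
[tker] — violates constraint 6: syllable 1 onset /tk/: /t/ (stop, 1) → /k/ (stop, 1) does not rise → phonotactically illegal
Phonotactically legal: [ga] → 1.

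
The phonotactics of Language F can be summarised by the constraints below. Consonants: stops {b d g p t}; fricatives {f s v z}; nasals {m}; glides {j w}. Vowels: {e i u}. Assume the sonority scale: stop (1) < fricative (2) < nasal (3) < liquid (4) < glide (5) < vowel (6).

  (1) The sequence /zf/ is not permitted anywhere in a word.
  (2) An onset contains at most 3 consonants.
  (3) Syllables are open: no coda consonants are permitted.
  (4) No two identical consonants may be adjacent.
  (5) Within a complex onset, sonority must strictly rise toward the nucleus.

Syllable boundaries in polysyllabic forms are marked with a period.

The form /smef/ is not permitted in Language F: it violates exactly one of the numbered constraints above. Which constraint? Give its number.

3

/smef/: syllable 1 coda /f/ has 1 consonant (> 0).
This is a violation of constraint 3: "Syllables are open: no coda consonants are permitted."
The remaining constraints (1, 2, 4, 5) are satisfied.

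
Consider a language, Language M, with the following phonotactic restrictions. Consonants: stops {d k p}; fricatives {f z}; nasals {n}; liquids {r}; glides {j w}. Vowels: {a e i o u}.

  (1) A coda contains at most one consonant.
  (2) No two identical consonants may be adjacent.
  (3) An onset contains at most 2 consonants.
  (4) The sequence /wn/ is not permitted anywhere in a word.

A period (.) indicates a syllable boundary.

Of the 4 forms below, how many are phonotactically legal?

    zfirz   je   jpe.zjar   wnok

2

zfirz — violates constraint 1: syllable 1 coda /rz/ has 2 consonants (> 1) → phonotactically illegal
je — σ1 onset /j/, coda /∅/ ok → phonotactically legal
jpe.zjar — σ1 onset /jp/ (2C), coda /∅/ ok; σ2 onset /zj/ (2C), coda /r/ ok → phonotactically legal
wnok — violates constraint 4: contains banned sequence /wn/ → phonotactically illegal
Phonotactically legal: je, jpe.zjar → 2.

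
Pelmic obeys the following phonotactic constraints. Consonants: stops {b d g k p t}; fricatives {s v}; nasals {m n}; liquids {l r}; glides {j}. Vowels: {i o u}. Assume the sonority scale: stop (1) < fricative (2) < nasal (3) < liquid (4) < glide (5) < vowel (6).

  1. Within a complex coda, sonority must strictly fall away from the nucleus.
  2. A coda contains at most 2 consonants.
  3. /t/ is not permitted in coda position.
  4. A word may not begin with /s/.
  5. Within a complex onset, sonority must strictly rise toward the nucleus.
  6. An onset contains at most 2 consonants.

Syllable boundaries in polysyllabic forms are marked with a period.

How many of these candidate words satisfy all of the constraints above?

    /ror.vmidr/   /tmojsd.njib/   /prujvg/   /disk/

/ror.vmidr/ — violates constraint 1: syllable 2 coda /dr/: /d/ (stop, 1) → /r/ (liquid, 4) does not fall → not permitted
/tmojsd.njib/ — violates constraint 2: syllable 1 coda /jsd/ has 3 consonants (> 2) → not permitted
/prujvg/ — violates constraint 2: syllable 1 coda /jvg/ has 3 consonants (> 2) → not permitted
/disk/ — σ1 onset /d/, coda /sk/ (2→1 falls) ok → permitted
Permitted: /disk/ → 1.

1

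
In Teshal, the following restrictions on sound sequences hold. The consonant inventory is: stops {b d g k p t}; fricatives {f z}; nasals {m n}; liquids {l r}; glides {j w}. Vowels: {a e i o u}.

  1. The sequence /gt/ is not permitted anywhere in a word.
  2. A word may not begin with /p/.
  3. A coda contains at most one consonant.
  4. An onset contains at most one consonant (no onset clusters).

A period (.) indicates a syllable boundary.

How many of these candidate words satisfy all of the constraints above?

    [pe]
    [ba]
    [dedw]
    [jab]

[pe] — violates constraint 2: word begins with /p/ → phonotactically illegal
[ba] — σ1 onset /b/, coda /∅/ ok → phonotactically legal
[dedw] — violates constraint 3: syllable 1 coda /dw/ has 2 consonants (> 1) → phonotactically illegal
[jab] — σ1 onset /j/, coda /b/ ok → phonotactically legal
Phonotactically legal: [ba], [jab] → 2.

2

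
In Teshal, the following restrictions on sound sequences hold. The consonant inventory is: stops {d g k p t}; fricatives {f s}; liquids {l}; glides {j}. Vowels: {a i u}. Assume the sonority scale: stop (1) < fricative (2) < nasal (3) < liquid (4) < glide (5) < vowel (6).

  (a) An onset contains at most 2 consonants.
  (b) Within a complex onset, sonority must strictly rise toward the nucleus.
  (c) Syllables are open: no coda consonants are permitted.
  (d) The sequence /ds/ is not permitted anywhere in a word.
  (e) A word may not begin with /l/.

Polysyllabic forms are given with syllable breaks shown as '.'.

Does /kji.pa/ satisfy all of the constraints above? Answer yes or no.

yes

/kji.pa/ — σ1 onset /kj/ (1→5 rises), coda /∅/ ok; σ2 onset /p/, coda /∅/ ok → phonotactically legal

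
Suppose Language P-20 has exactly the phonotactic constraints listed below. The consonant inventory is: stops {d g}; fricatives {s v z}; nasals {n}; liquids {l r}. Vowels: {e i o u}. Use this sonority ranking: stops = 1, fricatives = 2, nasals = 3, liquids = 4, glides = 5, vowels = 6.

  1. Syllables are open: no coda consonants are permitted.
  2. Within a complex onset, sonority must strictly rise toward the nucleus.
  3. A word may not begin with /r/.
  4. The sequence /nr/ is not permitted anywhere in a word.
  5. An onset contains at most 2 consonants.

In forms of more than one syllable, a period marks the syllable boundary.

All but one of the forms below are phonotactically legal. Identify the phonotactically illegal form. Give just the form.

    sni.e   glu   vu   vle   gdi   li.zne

sni.e — σ1 onset /sn/ (2→3 rises), coda /∅/ ok; σ2 onset /∅/, coda /∅/ ok → phonotactically legal
glu — σ1 onset /gl/ (1→4 rises), coda /∅/ ok → phonotactically legal
vu — σ1 onset /v/, coda /∅/ ok → phonotactically legal
vle — σ1 onset /vl/ (2→4 rises), coda /∅/ ok → phonotactically legal
gdi — violates constraint 2: syllable 1 onset /gd/: /g/ (stop, 1) → /d/ (stop, 1) does not rise → phonotactically illegal
li.zne — σ1 onset /l/, coda /∅/ ok; σ2 onset /zn/ (2→3 rises), coda /∅/ ok → phonotactically legal

gdi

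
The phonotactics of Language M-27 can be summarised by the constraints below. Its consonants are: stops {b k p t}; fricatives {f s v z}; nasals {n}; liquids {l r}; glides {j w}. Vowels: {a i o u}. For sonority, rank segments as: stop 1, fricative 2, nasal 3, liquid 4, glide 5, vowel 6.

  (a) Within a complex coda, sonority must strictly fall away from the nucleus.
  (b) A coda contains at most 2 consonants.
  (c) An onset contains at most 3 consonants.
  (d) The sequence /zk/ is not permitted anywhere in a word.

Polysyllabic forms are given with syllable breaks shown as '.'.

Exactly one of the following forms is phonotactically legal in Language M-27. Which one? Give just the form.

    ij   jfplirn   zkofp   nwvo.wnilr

ij

ij — σ1 onset /∅/, coda /j/ ok → phonotactically legal
jfplirn — violates constraint (c): syllable 1 onset /jfpl/ has 4 consonants (> 3) → phonotactically illegal
zkofp — violates constraint (d): contains banned sequence /zk/ → phonotactically illegal
nwvo.wnilr — violates constraint (a): syllable 2 coda /lr/: /l/ (liquid, 4) → /r/ (liquid, 4) does not fall → phonotactically illegal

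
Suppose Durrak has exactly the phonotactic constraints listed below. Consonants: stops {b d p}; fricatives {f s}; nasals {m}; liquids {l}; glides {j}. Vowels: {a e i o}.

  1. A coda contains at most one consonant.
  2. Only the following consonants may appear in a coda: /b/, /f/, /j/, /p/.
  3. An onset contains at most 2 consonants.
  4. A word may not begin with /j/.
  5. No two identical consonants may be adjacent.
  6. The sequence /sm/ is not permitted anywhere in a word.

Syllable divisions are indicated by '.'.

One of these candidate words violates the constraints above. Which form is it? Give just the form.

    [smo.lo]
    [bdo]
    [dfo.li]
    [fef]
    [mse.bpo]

[smo.lo] — violates constraint 6: contains banned sequence /sm/ → not permitted
[bdo] — σ1 onset /bd/ (2C), coda /∅/ ok → permitted
[dfo.li] — σ1 onset /df/ (2C), coda /∅/ ok; σ2 onset /l/, coda /∅/ ok → permitted
[fef] — σ1 onset /f/, coda /f/ ok → permitted
[mse.bpo] — σ1 onset /ms/ (2C), coda /∅/ ok; σ2 onset /bp/ (2C), coda /∅/ ok → permitted

[smo.lo]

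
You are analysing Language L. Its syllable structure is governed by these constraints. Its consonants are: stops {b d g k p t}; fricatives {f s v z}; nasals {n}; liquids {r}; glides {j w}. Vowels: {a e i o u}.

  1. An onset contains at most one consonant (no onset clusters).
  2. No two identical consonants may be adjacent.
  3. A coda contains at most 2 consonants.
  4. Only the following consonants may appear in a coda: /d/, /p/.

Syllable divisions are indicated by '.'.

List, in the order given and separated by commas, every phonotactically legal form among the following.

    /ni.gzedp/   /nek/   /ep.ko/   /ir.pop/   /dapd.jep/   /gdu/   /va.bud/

/ep.ko/, /dapd.jep/, /va.bud/

/ni.gzedp/ — violates constraint 1: syllable 2 onset /gz/ has 2 consonants (> 1) → phonotactically illegal
/nek/ — violates constraint 4: syllable 1 coda contains /k/, which is not a licensed coda consonant → phonotactically illegal
/ep.ko/ — σ1 onset /∅/, coda /p/ ok; σ2 onset /k/, coda /∅/ ok → phonotactically legal
/ir.pop/ — violates constraint 4: syllable 1 coda contains /r/, which is not a licensed coda consonant → phonotactically illegal
/dapd.jep/ — σ1 onset /d/, coda /pd/ (2C) ok; σ2 onset /j/, coda /p/ ok → phonotactically legal
/gdu/ — violates constraint 1: syllable 1 onset /gd/ has 2 consonants (> 1) → phonotactically illegal
/va.bud/ — σ1 onset /v/, coda /∅/ ok; σ2 onset /b/, coda /d/ ok → phonotactically legal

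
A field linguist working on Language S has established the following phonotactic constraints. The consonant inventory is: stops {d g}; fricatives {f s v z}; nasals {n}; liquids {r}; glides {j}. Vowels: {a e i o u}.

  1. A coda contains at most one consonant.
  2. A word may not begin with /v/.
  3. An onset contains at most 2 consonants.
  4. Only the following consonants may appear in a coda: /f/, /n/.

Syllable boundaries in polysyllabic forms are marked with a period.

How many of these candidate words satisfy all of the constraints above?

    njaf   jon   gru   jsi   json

5

njaf — σ1 onset /nj/ (2C), coda /f/ ok → phonotactically legal
jon — σ1 onset /j/, coda /n/ ok → phonotactically legal
gru — σ1 onset /gr/ (2C), coda /∅/ ok → phonotactically legal
jsi — σ1 onset /js/ (2C), coda /∅/ ok → phonotactically legal
json — σ1 onset /js/ (2C), coda /n/ ok → phonotactically legal
Phonotactically legal: njaf, jon, gru, jsi, json → 5.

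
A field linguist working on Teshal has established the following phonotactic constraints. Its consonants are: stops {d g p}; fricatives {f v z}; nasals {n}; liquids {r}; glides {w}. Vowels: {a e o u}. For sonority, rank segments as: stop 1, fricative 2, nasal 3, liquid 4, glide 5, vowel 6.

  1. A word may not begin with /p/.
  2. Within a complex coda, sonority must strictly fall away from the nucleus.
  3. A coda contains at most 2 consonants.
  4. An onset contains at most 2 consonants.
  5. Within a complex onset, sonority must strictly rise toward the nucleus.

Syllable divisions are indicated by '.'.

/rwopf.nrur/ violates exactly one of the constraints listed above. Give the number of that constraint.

/rwopf.nrur/: syllable 1 coda /pf/: /p/ (stop, 1) → /f/ (fricative, 2) does not fall.
This is a violation of constraint 2: "Within a complex coda, sonority must strictly fall away from the nucleus."
The remaining constraints (1, 3, 4, 5) are satisfied.

2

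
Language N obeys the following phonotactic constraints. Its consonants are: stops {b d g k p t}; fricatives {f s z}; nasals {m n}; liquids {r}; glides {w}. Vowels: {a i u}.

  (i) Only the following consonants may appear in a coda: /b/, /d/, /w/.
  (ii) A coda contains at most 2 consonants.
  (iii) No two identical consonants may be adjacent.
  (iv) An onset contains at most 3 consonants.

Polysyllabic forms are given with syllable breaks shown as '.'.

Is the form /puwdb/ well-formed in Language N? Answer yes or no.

/puwdb/ — violates constraint (ii): syllable 1 coda /wdb/ has 3 consonants (> 2) → ill-formed

no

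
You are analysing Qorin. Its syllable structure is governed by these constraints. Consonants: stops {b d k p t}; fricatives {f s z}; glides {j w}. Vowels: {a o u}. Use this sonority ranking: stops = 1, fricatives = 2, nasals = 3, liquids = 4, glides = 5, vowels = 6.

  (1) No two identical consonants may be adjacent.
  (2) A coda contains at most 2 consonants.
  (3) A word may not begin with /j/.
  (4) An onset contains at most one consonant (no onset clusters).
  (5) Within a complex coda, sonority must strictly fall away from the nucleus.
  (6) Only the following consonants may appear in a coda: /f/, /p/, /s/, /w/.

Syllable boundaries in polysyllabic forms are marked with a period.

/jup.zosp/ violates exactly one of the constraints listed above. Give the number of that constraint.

3

/jup.zosp/: word begins with /j/.
This is a violation of constraint 3: "A word may not begin with /j/."
The remaining constraints (1, 2, 4, 5, 6) are satisfied.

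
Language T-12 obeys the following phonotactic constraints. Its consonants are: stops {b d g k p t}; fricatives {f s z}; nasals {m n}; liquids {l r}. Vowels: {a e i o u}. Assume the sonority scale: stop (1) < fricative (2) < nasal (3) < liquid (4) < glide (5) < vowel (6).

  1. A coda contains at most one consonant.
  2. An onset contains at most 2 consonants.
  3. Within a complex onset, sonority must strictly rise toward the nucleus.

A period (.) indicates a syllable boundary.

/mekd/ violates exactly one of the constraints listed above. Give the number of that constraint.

/mekd/: syllable 1 coda /kd/ has 2 consonants (> 1).
This is a violation of constraint 1: "A coda contains at most one consonant."
The remaining constraints (2, 3) are satisfied.

1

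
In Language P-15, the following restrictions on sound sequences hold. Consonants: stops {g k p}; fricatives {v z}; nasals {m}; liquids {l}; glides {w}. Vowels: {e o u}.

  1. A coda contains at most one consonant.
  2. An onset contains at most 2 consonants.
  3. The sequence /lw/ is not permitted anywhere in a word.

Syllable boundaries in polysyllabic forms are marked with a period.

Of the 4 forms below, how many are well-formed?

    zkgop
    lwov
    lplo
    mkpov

zkgop — violates constraint 2: syllable 1 onset /zkg/ has 3 consonants (> 2) → ill-formed
lwov — violates constraint 3: contains banned sequence /lw/ → ill-formed
lplo — violates constraint 2: syllable 1 onset /lpl/ has 3 consonants (> 2) → ill-formed
mkpov — violates constraint 2: syllable 1 onset /mkp/ has 3 consonants (> 2) → ill-formed
No form is well-formed → 0.

0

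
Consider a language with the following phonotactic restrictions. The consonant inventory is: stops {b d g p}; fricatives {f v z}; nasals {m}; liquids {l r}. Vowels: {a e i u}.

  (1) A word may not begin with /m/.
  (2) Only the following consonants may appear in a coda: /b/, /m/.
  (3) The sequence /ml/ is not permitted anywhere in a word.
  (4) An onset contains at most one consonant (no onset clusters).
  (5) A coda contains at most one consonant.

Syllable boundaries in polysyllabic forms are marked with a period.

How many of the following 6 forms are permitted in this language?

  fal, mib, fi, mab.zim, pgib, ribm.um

fal — violates constraint 2: syllable 1 coda contains /l/, which is not a licensed coda consonant → not permitted
mib — violates constraint 1: word begins with /m/ → not permitted
fi — σ1 onset /f/, coda /∅/ ok → permitted
mab.zim — violates constraint 1: word begins with /m/ → not permitted
pgib — violates constraint 4: syllable 1 onset /pg/ has 2 consonants (> 1) → not permitted
ribm.um — violates constraint 5: syllable 1 coda /bm/ has 2 consonants (> 1) → not permitted
Permitted: fi → 1.

1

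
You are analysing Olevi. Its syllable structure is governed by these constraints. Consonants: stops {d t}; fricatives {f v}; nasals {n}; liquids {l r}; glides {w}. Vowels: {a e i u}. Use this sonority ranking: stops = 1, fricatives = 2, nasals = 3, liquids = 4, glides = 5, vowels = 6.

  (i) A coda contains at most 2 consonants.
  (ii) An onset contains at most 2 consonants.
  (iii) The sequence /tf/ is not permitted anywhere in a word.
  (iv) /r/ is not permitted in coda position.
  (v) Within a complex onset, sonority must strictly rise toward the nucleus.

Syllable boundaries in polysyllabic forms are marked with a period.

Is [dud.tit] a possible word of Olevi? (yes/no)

yes

[dud.tit] — σ1 onset /d/, coda /d/ ok; σ2 onset /t/, coda /t/ ok → phonotactically legal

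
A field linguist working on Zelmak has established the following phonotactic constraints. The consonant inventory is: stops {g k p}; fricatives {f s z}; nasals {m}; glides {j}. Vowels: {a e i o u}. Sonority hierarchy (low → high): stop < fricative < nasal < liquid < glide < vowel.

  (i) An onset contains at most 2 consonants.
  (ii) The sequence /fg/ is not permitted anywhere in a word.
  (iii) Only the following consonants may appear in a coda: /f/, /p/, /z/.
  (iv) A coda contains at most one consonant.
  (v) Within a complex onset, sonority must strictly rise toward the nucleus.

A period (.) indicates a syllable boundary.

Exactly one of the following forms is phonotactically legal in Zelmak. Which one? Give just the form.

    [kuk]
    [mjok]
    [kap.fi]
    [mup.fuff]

[kuk] — violates constraint (iii): syllable 1 coda contains /k/, which is not a licensed coda consonant → phonotactically illegal
[mjok] — violates constraint (iii): syllable 1 coda contains /k/, which is not a licensed coda consonant → phonotactically illegal
[kap.fi] — σ1 onset /k/, coda /p/ ok; σ2 onset /f/, coda /∅/ ok → phonotactically legal
[mup.fuff] — violates constraint (iv): syllable 2 coda /ff/ has 2 consonants (> 1) → phonotactically illegal

[kap.fi]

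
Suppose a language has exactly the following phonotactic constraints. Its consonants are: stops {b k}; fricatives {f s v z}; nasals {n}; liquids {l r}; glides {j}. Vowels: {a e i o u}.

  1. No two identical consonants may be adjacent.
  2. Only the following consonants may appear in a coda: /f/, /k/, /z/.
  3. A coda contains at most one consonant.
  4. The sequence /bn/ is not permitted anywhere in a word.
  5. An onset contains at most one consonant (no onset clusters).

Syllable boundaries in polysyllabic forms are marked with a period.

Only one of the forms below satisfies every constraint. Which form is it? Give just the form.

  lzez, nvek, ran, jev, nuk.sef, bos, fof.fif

lzez — violates constraint 5: syllable 1 onset /lz/ has 2 consonants (> 1) → ill-formed
nvek — violates constraint 5: syllable 1 onset /nv/ has 2 consonants (> 1) → ill-formed
ran — violates constraint 2: syllable 1 coda contains /n/, which is not a licensed coda consonant → ill-formed
jev — violates constraint 2: syllable 1 coda contains /v/, which is not a licensed coda consonant → ill-formed
nuk.sef — σ1 onset /n/, coda /k/ ok; σ2 onset /s/, coda /f/ ok → well-formed
bos — violates constraint 2: syllable 1 coda contains /s/, which is not a licensed coda consonant → ill-formed
fof.fif — violates constraint 1: adjacent identical consonants /ff/ → ill-formed

nuk.sef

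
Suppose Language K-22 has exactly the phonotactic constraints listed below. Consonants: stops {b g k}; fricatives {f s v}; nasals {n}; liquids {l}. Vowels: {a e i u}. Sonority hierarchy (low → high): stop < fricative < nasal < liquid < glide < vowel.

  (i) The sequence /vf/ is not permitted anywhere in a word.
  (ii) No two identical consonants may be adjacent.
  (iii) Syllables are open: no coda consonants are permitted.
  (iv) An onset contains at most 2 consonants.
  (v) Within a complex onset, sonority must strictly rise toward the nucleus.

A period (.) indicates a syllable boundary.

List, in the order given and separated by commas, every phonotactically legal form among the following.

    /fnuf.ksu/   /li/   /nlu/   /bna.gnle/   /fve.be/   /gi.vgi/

/li/, /nlu/

/fnuf.ksu/ — violates constraint (iii): syllable 1 coda /f/ has 1 consonant (> 0) → phonotactically illegal
/li/ — σ1 onset /l/, coda /∅/ ok → phonotactically legal
/nlu/ — σ1 onset /nl/ (3→4 rises), coda /∅/ ok → phonotactically legal
/bna.gnle/ — violates constraint (iv): syllable 2 onset /gnl/ has 3 consonants (> 2) → phonotactically illegal
/fve.be/ — violates constraint (v): syllable 1 onset /fv/: /f/ (fricative, 2) → /v/ (fricative, 2) does not rise → phonotactically illegal
/gi.vgi/ — violates constraint (v): syllable 2 onset /vg/: /v/ (fricative, 2) → /g/ (stop, 1) does not rise → phonotactically illegal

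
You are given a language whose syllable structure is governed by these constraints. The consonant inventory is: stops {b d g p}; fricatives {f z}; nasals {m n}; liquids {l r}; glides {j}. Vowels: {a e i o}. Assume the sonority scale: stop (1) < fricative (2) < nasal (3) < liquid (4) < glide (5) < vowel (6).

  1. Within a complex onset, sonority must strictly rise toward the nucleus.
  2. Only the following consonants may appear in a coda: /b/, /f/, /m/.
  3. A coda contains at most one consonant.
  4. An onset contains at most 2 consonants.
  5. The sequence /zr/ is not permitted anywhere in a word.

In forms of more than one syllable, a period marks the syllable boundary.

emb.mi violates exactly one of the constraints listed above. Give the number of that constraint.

emb.mi: syllable 1 coda /mb/ has 2 consonants (> 1).
This is a violation of constraint 3: "A coda contains at most one consonant."
The remaining constraints (1, 2, 4, 5) are satisfied.

3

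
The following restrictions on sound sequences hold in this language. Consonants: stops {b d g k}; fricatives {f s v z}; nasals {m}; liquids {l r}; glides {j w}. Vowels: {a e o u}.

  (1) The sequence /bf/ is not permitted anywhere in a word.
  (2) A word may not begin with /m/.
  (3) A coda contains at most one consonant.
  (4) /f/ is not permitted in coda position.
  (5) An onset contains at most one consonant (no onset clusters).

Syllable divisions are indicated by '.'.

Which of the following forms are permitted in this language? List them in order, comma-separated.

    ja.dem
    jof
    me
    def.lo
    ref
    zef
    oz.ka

ja.dem, oz.ka

ja.dem — σ1 onset /j/, coda /∅/ ok; σ2 onset /d/, coda /m/ ok → permitted
jof — violates constraint 4: syllable 1 coda contains /f/ → not permitted
me — violates constraint 2: word begins with /m/ → not permitted
def.lo — violates constraint 4: syllable 1 coda contains /f/ → not permitted
ref — violates constraint 4: syllable 1 coda contains /f/ → not permitted
zef — violates constraint 4: syllable 1 coda contains /f/ → not permitted
oz.ka — σ1 onset /∅/, coda /z/ ok; σ2 onset /k/, coda /∅/ ok → permitted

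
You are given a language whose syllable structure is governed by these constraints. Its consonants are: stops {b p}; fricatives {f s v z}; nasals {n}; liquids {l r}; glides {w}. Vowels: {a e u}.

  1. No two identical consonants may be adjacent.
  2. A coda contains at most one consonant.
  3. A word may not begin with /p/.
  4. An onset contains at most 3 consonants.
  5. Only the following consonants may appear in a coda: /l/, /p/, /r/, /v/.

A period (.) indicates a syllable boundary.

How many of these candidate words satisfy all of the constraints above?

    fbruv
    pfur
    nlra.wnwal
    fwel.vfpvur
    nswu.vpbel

3

fbruv — σ1 onset /fbr/ (3C), coda /v/ ok → phonotactically legal
pfur — violates constraint 3: word begins with /p/ → phonotactically illegal
nlra.wnwal — σ1 onset /nlr/ (3C), coda /∅/ ok; σ2 onset /wnw/ (3C), coda /l/ ok → phonotactically legal
fwel.vfpvur — violates constraint 4: syllable 2 onset /vfpv/ has 4 consonants (> 3) → phonotactically illegal
nswu.vpbel — σ1 onset /nsw/ (3C), coda /∅/ ok; σ2 onset /vpb/ (3C), coda /l/ ok → phonotactically legal
Phonotactically legal: fbruv, nlra.wnwal, nswu.vpbel → 3.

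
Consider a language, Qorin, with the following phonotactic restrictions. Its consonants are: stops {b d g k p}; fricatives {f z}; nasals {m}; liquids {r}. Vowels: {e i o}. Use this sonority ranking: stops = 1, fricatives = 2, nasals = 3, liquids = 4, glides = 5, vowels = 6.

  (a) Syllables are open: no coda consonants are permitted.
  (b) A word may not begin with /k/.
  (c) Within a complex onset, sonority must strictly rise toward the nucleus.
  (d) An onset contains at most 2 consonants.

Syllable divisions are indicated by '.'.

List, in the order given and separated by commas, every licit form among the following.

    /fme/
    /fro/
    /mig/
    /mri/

/fme/ — σ1 onset /fm/ (2→3 rises), coda /∅/ ok → licit
/fro/ — σ1 onset /fr/ (2→4 rises), coda /∅/ ok → licit
/mig/ — violates constraint (a): syllable 1 coda /g/ has 1 consonant (> 0) → illicit
/mri/ — σ1 onset /mr/ (3→4 rises), coda /∅/ ok → licit

/fme/, /fro/, /mri/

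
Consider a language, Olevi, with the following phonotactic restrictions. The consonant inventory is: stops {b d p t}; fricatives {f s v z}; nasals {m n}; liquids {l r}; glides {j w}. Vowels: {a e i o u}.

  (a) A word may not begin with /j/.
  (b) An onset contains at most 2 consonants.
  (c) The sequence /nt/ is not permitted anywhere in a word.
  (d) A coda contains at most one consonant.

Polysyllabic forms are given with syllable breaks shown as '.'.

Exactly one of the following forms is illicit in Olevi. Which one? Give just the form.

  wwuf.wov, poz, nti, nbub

wwuf.wov — σ1 onset /ww/ (2C), coda /f/ ok; σ2 onset /w/, coda /v/ ok → licit
poz — σ1 onset /p/, coda /z/ ok → licit
nti — violates constraint (c): contains banned sequence /nt/ → illicit
nbub — σ1 onset /nb/ (2C), coda /b/ ok → licit

nti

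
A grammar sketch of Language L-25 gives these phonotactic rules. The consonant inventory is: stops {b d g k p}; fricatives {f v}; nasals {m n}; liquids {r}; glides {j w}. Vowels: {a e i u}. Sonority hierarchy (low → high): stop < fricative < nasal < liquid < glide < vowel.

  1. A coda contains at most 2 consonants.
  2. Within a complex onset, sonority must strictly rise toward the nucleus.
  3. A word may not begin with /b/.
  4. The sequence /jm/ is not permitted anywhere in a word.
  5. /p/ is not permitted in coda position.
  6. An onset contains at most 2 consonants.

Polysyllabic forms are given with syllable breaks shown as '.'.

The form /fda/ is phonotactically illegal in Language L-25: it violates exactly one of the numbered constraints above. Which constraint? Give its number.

/fda/: syllable 1 onset /fd/: /f/ (fricative, 2) → /d/ (stop, 1) does not rise.
This is a violation of constraint 2: "Within a complex onset, sonority must strictly rise toward the nucleus."
The remaining constraints (1, 3, 4, 5, 6) are satisfied.

2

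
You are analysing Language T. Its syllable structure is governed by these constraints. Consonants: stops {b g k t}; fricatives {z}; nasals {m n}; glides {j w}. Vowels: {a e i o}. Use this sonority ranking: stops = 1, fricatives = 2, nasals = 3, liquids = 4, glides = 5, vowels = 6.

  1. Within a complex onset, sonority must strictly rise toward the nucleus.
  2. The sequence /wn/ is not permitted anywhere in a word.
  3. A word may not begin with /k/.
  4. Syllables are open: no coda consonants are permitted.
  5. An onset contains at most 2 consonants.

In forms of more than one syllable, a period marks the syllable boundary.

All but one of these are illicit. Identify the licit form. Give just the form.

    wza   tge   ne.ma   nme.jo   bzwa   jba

wza — violates constraint 1: syllable 1 onset /wz/: /w/ (glide, 5) → /z/ (fricative, 2) does not rise → illicit
tge — violates constraint 1: syllable 1 onset /tg/: /t/ (stop, 1) → /g/ (stop, 1) does not rise → illicit
ne.ma — σ1 onset /n/, coda /∅/ ok; σ2 onset /m/, coda /∅/ ok → licit
nme.jo — violates constraint 1: syllable 1 onset /nm/: /n/ (nasal, 3) → /m/ (nasal, 3) does not rise → illicit
bzwa — violates constraint 5: syllable 1 onset /bzw/ has 3 consonants (> 2) → illicit
jba — violates constraint 1: syllable 1 onset /jb/: /j/ (glide, 5) → /b/ (stop, 1) does not rise → illicit

ne.ma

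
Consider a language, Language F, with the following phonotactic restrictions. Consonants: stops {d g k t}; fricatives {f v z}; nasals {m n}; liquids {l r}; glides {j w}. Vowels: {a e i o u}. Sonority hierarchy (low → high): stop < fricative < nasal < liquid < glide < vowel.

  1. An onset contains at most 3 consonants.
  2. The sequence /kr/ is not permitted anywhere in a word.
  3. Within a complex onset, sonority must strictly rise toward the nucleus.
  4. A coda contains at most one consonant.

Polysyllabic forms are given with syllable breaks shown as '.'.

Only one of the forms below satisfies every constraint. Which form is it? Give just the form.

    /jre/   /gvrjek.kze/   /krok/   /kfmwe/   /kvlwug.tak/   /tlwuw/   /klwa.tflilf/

/jre/ — violates constraint 3: syllable 1 onset /jr/: /j/ (glide, 5) → /r/ (liquid, 4) does not rise → phonotactically illegal
/gvrjek.kze/ — violates constraint 1: syllable 1 onset /gvrj/ has 4 consonants (> 3) → phonotactically illegal
/krok/ — violates constraint 2: contains banned sequence /kr/ → phonotactically illegal
/kfmwe/ — violates constraint 1: syllable 1 onset /kfmw/ has 4 consonants (> 3) → phonotactically illegal
/kvlwug.tak/ — violates constraint 1: syllable 1 onset /kvlw/ has 4 consonants (> 3) → phonotactically illegal
/tlwuw/ — σ1 onset /tlw/ (1→4→5 rises), coda /w/ ok → phonotactically legal
/klwa.tflilf/ — violates constraint 4: syllable 2 coda /lf/ has 2 consonants (> 1) → phonotactically illegal

/tlwuw/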